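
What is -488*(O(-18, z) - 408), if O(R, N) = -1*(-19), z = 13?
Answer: 189832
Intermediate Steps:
O(R, N) = 19
-488*(O(-18, z) - 408) = -488*(19 - 408) = -488*(-389) = 189832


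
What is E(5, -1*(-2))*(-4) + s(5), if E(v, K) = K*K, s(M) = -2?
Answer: -18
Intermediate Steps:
E(v, K) = K²
E(5, -1*(-2))*(-4) + s(5) = (-1*(-2))²*(-4) - 2 = 2²*(-4) - 2 = 4*(-4) - 2 = -16 - 2 = -18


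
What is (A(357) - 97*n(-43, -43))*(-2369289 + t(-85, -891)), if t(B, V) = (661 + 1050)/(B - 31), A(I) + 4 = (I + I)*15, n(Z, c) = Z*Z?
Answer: 1598303878105/4 ≈ 3.9958e+11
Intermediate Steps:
n(Z, c) = Z²
A(I) = -4 + 30*I (A(I) = -4 + (I + I)*15 = -4 + (2*I)*15 = -4 + 30*I)
t(B, V) = 1711/(-31 + B)
(A(357) - 97*n(-43, -43))*(-2369289 + t(-85, -891)) = ((-4 + 30*357) - 97*(-43)²)*(-2369289 + 1711/(-31 - 85)) = ((-4 + 10710) - 97*1849)*(-2369289 + 1711/(-116)) = (10706 - 179353)*(-2369289 + 1711*(-1/116)) = -168647*(-2369289 - 59/4) = -168647*(-9477215/4) = 1598303878105/4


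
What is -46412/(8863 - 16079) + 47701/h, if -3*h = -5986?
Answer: 3995285/131692 ≈ 30.338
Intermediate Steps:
h = 5986/3 (h = -1/3*(-5986) = 5986/3 ≈ 1995.3)
-46412/(8863 - 16079) + 47701/h = -46412/(8863 - 16079) + 47701/(5986/3) = -46412/(-7216) + 47701*(3/5986) = -46412*(-1/7216) + 143103/5986 = 283/44 + 143103/5986 = 3995285/131692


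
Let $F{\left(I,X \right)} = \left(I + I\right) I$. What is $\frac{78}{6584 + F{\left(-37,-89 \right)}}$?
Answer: $\frac{39}{4661} \approx 0.0083673$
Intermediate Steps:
$F{\left(I,X \right)} = 2 I^{2}$ ($F{\left(I,X \right)} = 2 I I = 2 I^{2}$)
$\frac{78}{6584 + F{\left(-37,-89 \right)}} = \frac{78}{6584 + 2 \left(-37\right)^{2}} = \frac{78}{6584 + 2 \cdot 1369} = \frac{78}{6584 + 2738} = \frac{78}{9322} = 78 \cdot \frac{1}{9322} = \frac{39}{4661}$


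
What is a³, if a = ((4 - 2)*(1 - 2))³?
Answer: -512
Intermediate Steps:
a = -8 (a = (2*(-1))³ = (-2)³ = -8)
a³ = (-8)³ = -512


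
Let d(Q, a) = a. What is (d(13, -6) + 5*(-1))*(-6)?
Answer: 66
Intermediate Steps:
(d(13, -6) + 5*(-1))*(-6) = (-6 + 5*(-1))*(-6) = (-6 - 5)*(-6) = -11*(-6) = 66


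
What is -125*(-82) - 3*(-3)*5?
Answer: 10295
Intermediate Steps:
-125*(-82) - 3*(-3)*5 = 10250 + 9*5 = 10250 + 45 = 10295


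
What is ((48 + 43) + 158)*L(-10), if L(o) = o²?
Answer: 24900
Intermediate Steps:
((48 + 43) + 158)*L(-10) = ((48 + 43) + 158)*(-10)² = (91 + 158)*100 = 249*100 = 24900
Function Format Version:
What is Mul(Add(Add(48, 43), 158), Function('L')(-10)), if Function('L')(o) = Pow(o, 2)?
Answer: 24900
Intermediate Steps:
Mul(Add(Add(48, 43), 158), Function('L')(-10)) = Mul(Add(Add(48, 43), 158), Pow(-10, 2)) = Mul(Add(91, 158), 100) = Mul(249, 100) = 24900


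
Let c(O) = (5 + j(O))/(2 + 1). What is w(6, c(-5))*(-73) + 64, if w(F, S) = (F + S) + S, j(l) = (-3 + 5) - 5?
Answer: -1414/3 ≈ -471.33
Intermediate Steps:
j(l) = -3 (j(l) = 2 - 5 = -3)
c(O) = ⅔ (c(O) = (5 - 3)/(2 + 1) = 2/3 = 2*(⅓) = ⅔)
w(F, S) = F + 2*S
w(6, c(-5))*(-73) + 64 = (6 + 2*(⅔))*(-73) + 64 = (6 + 4/3)*(-73) + 64 = (22/3)*(-73) + 64 = -1606/3 + 64 = -1414/3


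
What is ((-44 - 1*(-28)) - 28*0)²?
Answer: 256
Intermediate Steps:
((-44 - 1*(-28)) - 28*0)² = ((-44 + 28) + 0)² = (-16 + 0)² = (-16)² = 256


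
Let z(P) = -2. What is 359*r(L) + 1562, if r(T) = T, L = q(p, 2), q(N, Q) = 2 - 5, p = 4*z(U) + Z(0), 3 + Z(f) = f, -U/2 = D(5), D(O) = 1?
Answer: 485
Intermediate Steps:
U = -2 (U = -2*1 = -2)
Z(f) = -3 + f
p = -11 (p = 4*(-2) + (-3 + 0) = -8 - 3 = -11)
q(N, Q) = -3
L = -3
359*r(L) + 1562 = 359*(-3) + 1562 = -1077 + 1562 = 485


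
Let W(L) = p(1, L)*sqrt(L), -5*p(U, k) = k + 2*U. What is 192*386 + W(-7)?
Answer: 74112 + I*sqrt(7) ≈ 74112.0 + 2.6458*I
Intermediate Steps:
p(U, k) = -2*U/5 - k/5 (p(U, k) = -(k + 2*U)/5 = -2*U/5 - k/5)
W(L) = sqrt(L)*(-2/5 - L/5) (W(L) = (-2/5*1 - L/5)*sqrt(L) = (-2/5 - L/5)*sqrt(L) = sqrt(L)*(-2/5 - L/5))
192*386 + W(-7) = 192*386 + sqrt(-7)*(-2 - 1*(-7))/5 = 74112 + (I*sqrt(7))*(-2 + 7)/5 = 74112 + (1/5)*(I*sqrt(7))*5 = 74112 + I*sqrt(7)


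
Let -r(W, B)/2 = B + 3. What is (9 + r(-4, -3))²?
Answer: 81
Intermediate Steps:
r(W, B) = -6 - 2*B (r(W, B) = -2*(B + 3) = -2*(3 + B) = -6 - 2*B)
(9 + r(-4, -3))² = (9 + (-6 - 2*(-3)))² = (9 + (-6 + 6))² = (9 + 0)² = 9² = 81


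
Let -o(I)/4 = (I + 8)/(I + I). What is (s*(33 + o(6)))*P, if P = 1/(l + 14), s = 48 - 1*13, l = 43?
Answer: 2975/171 ≈ 17.398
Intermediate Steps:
o(I) = -2*(8 + I)/I (o(I) = -4*(I + 8)/(I + I) = -4*(8 + I)/(2*I) = -4*(8 + I)*1/(2*I) = -2*(8 + I)/I)
s = 35 (s = 48 - 13 = 35)
P = 1/57 (P = 1/(43 + 14) = 1/57 ≈ 0.017544)
(s*(33 + o(6)))*P = (35*(33 + (-2 - 16/6)))*(1/57) = (35*(33 + (-2 - 16*⅙)))*(1/57) = (35*(33 + (-2 - 8/3)))*(1/57) = (35*(33 - 14/3))*(1/57) = (35*(85/3))*(1/57) = (2975/3)*(1/57) = 2975/171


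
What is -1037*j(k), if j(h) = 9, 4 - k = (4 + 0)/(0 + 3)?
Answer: -9333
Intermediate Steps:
k = 8/3 (k = 4 - (4 + 0)/(0 + 3) = 4 - 4/3 = 8/3 ≈ 2.6667)
-1037*j(k) = -1037*9 = -9333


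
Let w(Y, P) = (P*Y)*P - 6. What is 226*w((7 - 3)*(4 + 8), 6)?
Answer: 389172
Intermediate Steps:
w(Y, P) = -6 + Y*P² (w(Y, P) = Y*P² - 6 = -6 + Y*P²)
226*w((7 - 3)*(4 + 8), 6) = 226*(-6 + ((7 - 3)*(4 + 8))*6²) = 226*(-6 + (4*12)*36) = 226*(-6 + 48*36) = 226*(-6 + 1728) = 226*1722 = 389172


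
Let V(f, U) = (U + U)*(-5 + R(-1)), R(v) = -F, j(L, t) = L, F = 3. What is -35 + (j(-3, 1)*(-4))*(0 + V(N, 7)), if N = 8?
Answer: -1379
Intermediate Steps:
R(v) = -3 (R(v) = -1*3 = -3)
V(f, U) = -16*U (V(f, U) = (U + U)*(-5 - 3) = (2*U)*(-8) = -16*U)
-35 + (j(-3, 1)*(-4))*(0 + V(N, 7)) = -35 + (-3*(-4))*(0 - 16*7) = -35 + 12*(0 - 112) = -35 + 12*(-112) = -35 - 1344 = -1379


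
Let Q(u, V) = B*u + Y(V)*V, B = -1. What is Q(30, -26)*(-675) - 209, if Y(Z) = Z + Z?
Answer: -892559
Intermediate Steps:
Y(Z) = 2*Z
Q(u, V) = -u + 2*V² (Q(u, V) = -u + (2*V)*V = -u + 2*V²)
Q(30, -26)*(-675) - 209 = (-1*30 + 2*(-26)²)*(-675) - 209 = (-30 + 2*676)*(-675) - 209 = (-30 + 1352)*(-675) - 209 = 1322*(-675) - 209 = -892350 - 209 = -892559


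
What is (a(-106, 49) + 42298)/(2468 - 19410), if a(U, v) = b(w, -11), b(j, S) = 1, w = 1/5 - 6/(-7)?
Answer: -42299/16942 ≈ -2.4967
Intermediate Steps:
w = 37/35 (w = 1*(⅕) - 6*(-⅐) = ⅕ + 6/7 = 37/35 ≈ 1.0571)
a(U, v) = 1
(a(-106, 49) + 42298)/(2468 - 19410) = (1 + 42298)/(2468 - 19410) = 42299/(-16942) = 42299*(-1/16942) = -42299/16942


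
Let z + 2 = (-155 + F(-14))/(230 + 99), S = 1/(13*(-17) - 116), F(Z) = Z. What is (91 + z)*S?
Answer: -29112/110873 ≈ -0.26257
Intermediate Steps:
S = -1/337 (S = 1/(-221 - 116) = 1/(-337) = -1/337 ≈ -0.0029674)
z = -827/329 (z = -2 + (-155 - 14)/(230 + 99) = -2 - 169/329 = -827/329 ≈ -2.5137)
(91 + z)*S = (91 - 827/329)*(-1/337) = (29112/329)*(-1/337) = -29112/110873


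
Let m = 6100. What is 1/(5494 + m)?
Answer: 1/11594 ≈ 8.6252e-5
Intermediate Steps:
1/(5494 + m) = 1/(5494 + 6100) = 1/11594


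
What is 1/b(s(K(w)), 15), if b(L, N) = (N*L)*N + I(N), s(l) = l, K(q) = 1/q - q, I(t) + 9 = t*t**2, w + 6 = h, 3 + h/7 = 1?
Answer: 4/31419 ≈ 0.00012731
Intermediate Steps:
h = -14 (h = -21 + 7*1 = -21 + 7 = -14)
w = -20 (w = -6 - 14 = -20)
I(t) = -9 + t**3 (I(t) = -9 + t*t**2 = -9 + t**3)
K(q) = 1/q - q
b(L, N) = -9 + N**3 + L*N**2 (b(L, N) = (N*L)*N + (-9 + N**3) = (L*N)*N + (-9 + N**3) = L*N**2 + (-9 + N**3) = -9 + N**3 + L*N**2)
1/b(s(K(w)), 15) = 1/(-9 + 15**3 + (1/(-20) - 1*(-20))*15**2) = 1/(-9 + 3375 + (-1/20 + 20)*225) = 1/(-9 + 3375 + (399/20)*225) = 1/(-9 + 3375 + 17955/4) = 1/(31419/4) = 4/31419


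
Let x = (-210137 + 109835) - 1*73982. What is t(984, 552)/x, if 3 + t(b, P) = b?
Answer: -981/174284 ≈ -0.0056287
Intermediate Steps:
t(b, P) = -3 + b
x = -174284 (x = -100302 - 73982 = -174284)
t(984, 552)/x = (-3 + 984)/(-174284) = 981*(-1/174284) = -981/174284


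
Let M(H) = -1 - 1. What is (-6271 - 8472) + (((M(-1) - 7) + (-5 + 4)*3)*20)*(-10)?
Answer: -12343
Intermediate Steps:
M(H) = -2
(-6271 - 8472) + (((M(-1) - 7) + (-5 + 4)*3)*20)*(-10) = (-6271 - 8472) + (((-2 - 7) + (-5 + 4)*3)*20)*(-10) = -14743 + ((-9 - 1*3)*20)*(-10) = -14743 + ((-9 - 3)*20)*(-10) = -14743 - 12*20*(-10) = -14743 - 240*(-10) = -14743 + 2400 = -12343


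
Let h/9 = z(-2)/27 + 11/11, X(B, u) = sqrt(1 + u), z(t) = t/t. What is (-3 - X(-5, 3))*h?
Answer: -140/3 ≈ -46.667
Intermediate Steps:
z(t) = 1
h = 28/3 (h = 9*(1/27 + 11/11) = 9*(1*(1/27) + 11*(1/11)) = 9*(1/27 + 1) = 9*(28/27) = 28/3 ≈ 9.3333)
(-3 - X(-5, 3))*h = (-3 - sqrt(1 + 3))*(28/3) = (-3 - sqrt(4))*(28/3) = (-3 - 1*2)*(28/3) = (-3 - 2)*(28/3) = -5*28/3 = -140/3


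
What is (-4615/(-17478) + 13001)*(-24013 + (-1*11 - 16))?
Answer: -2731377837860/8739 ≈ -3.1255e+8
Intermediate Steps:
(-4615/(-17478) + 13001)*(-24013 + (-1*11 - 16)) = (-4615*(-1/17478) + 13001)*(-24013 + (-11 - 16)) = (4615/17478 + 13001)*(-24013 - 27) = (227236093/17478)*(-24040) = -2731377837860/8739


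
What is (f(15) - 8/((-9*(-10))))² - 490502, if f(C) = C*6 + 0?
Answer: -976896434/2025 ≈ -4.8242e+5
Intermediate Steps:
f(C) = 6*C (f(C) = 6*C + 0 = 6*C)
(f(15) - 8/((-9*(-10))))² - 490502 = (6*15 - 8/((-9*(-10))))² - 490502 = (90 - 8/90)² - 490502 = (90 - 8*1/90)² - 490502 = (90 - 4/45)² - 490502 = (4046/45)² - 490502 = 16370116/2025 - 490502 = -976896434/2025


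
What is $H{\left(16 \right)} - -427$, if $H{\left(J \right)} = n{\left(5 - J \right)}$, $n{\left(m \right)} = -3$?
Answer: $424$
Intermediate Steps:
$H{\left(J \right)} = -3$
$H{\left(16 \right)} - -427 = -3 - -427 = -3 + 427 = 424$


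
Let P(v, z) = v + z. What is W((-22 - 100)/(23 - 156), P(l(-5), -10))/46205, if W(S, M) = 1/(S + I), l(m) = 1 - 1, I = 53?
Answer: 133/331336055 ≈ 4.0141e-7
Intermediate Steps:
l(m) = 0
W(S, M) = 1/(53 + S) (W(S, M) = 1/(S + 53) = 1/(53 + S))
W((-22 - 100)/(23 - 156), P(l(-5), -10))/46205 = 1/((53 + (-22 - 100)/(23 - 156))*46205) = (1/46205)/(53 - 122/(-133)) = (1/46205)/(53 - 122*(-1/133)) = (1/46205)/(53 + 122/133) = (1/46205)/(7171/133) = (133/7171)*(1/46205) = 133/331336055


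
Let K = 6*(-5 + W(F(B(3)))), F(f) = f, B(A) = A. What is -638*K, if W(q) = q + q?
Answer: -3828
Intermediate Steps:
W(q) = 2*q
K = 6 (K = 6*(-5 + 2*3) = 6*(-5 + 6) = 6*1 = 6)
-638*K = -638*6 = -3828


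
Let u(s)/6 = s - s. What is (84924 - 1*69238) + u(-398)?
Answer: 15686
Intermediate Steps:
u(s) = 0 (u(s) = 6*(s - s) = 6*0 = 0)
(84924 - 1*69238) + u(-398) = (84924 - 1*69238) + 0 = (84924 - 69238) + 0 = 15686 + 0 = 15686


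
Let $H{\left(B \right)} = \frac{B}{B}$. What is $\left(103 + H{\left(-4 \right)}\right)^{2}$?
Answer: $10816$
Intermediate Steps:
$H{\left(B \right)} = 1$
$\left(103 + H{\left(-4 \right)}\right)^{2} = \left(103 + 1\right)^{2} = 104^{2} = 10816$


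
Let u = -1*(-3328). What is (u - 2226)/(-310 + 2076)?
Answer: 551/883 ≈ 0.62401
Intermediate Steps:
u = 3328
(u - 2226)/(-310 + 2076) = (3328 - 2226)/(-310 + 2076) = 1102/1766 = 1102*(1/1766) = 551/883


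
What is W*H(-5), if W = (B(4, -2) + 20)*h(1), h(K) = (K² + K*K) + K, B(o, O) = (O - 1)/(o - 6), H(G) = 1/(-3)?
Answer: -43/2 ≈ -21.500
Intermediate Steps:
H(G) = -⅓
B(o, O) = (-1 + O)/(-6 + o)
h(K) = K + 2*K² (h(K) = (K² + K²) + K = 2*K² + K = K + 2*K²)
W = 129/2 (W = ((-1 - 2)/(-6 + 4) + 20)*(1*(1 + 2*1)) = (-3/(-2) + 20)*(1*(1 + 2)) = (-½*(-3) + 20)*(1*3) = (3/2 + 20)*3 = (43/2)*3 = 129/2 ≈ 64.500)
W*H(-5) = (129/2)*(-⅓) = -43/2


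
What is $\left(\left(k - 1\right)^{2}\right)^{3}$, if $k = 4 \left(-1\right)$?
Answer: $15625$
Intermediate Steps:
$k = -4$
$\left(\left(k - 1\right)^{2}\right)^{3} = \left(\left(-4 - 1\right)^{2}\right)^{3} = \left(\left(-5\right)^{2}\right)^{3} = 25^{3} = 15625$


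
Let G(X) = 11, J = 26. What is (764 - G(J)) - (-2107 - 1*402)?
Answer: 3262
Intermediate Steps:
(764 - G(J)) - (-2107 - 1*402) = (764 - 1*11) - (-2107 - 1*402) = (764 - 11) - (-2107 - 402) = 753 - 1*(-2509) = 753 + 2509 = 3262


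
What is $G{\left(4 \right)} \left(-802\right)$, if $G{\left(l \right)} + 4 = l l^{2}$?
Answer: $-48120$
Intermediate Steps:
$G{\left(l \right)} = -4 + l^{3}$ ($G{\left(l \right)} = -4 + l l^{2} = -4 + l^{3}$)
$G{\left(4 \right)} \left(-802\right) = \left(-4 + 4^{3}\right) \left(-802\right) = \left(-4 + 64\right) \left(-802\right) = 60 \left(-802\right) = -48120$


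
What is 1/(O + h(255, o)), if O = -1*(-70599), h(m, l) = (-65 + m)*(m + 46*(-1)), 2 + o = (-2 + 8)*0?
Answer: 1/110309 ≈ 9.0654e-6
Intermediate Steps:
o = -2 (o = -2 + (-2 + 8)*0 = -2 + 6*0 = -2 + 0 = -2)
h(m, l) = (-65 + m)*(-46 + m) (h(m, l) = (-65 + m)*(m - 46) = (-65 + m)*(-46 + m))
O = 70599
1/(O + h(255, o)) = 1/(70599 + (2990 + 255**2 - 111*255)) = 1/(70599 + (2990 + 65025 - 28305)) = 1/(70599 + 39710) = 1/110309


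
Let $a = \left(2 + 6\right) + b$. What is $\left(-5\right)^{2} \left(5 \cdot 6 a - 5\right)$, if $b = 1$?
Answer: $6625$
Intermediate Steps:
$a = 9$ ($a = \left(2 + 6\right) + 1 = 8 + 1 = 9$)
$\left(-5\right)^{2} \left(5 \cdot 6 a - 5\right) = \left(-5\right)^{2} \left(5 \cdot 6 \cdot 9 - 5\right) = 25 \left(30 \cdot 9 - 5\right) = 25 \left(270 - 5\right) = 25 \cdot 265 = 6625$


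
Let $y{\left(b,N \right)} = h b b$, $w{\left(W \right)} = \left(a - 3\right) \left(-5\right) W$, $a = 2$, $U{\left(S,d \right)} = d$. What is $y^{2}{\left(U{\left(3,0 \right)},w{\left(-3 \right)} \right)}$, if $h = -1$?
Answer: $0$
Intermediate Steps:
$w{\left(W \right)} = 5 W$ ($w{\left(W \right)} = \left(2 - 3\right) \left(-5\right) W = \left(-1\right) \left(-5\right) W = 5 W$)
$y{\left(b,N \right)} = - b^{2}$ ($y{\left(b,N \right)} = - b b = - b^{2}$)
$y^{2}{\left(U{\left(3,0 \right)},w{\left(-3 \right)} \right)} = \left(- 0^{2}\right)^{2} = \left(\left(-1\right) 0\right)^{2} = 0^{2} = 0$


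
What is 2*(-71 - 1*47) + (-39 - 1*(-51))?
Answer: -224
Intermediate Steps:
2*(-71 - 1*47) + (-39 - 1*(-51)) = 2*(-71 - 47) + (-39 + 51) = 2*(-118) + 12 = -236 + 12 = -224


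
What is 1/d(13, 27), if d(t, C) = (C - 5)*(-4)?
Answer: -1/88 ≈ -0.011364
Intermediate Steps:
d(t, C) = 20 - 4*C (d(t, C) = (-5 + C)*(-4) = 20 - 4*C)
1/d(13, 27) = 1/(20 - 4*27) = 1/(20 - 108) = 1/(-88) = -1/88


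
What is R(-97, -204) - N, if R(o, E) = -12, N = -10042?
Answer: 10030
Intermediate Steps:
R(-97, -204) - N = -12 - 1*(-10042) = -12 + 10042 = 10030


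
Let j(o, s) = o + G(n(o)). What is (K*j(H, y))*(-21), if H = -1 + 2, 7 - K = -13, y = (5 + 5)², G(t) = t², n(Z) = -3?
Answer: -4200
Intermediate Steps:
y = 100 (y = 10² = 100)
K = 20 (K = 7 - 1*(-13) = 7 + 13 = 20)
H = 1
j(o, s) = 9 + o (j(o, s) = o + (-3)² = o + 9 = 9 + o)
(K*j(H, y))*(-21) = (20*(9 + 1))*(-21) = (20*10)*(-21) = 200*(-21) = -4200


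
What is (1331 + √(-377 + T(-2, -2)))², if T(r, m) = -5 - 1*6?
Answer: 1771173 + 5324*I*√97 ≈ 1.7712e+6 + 52435.0*I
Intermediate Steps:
T(r, m) = -11 (T(r, m) = -5 - 6 = -11)
(1331 + √(-377 + T(-2, -2)))² = (1331 + √(-377 - 11))² = (1331 + √(-388))² = (1331 + 2*I*√97)²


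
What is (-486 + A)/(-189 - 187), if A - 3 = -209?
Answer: 173/94 ≈ 1.8404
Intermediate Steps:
A = -206 (A = 3 - 209 = -206)
(-486 + A)/(-189 - 187) = (-486 - 206)/(-189 - 187) = -692/(-376) = -692*(-1/376) = 173/94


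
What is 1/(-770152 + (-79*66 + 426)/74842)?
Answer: -37421/28819860386 ≈ -1.2984e-6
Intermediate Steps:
1/(-770152 + (-79*66 + 426)/74842) = 1/(-770152 + (-5214 + 426)*(1/74842)) = 1/(-770152 - 4788*1/74842) = 1/(-770152 - 2394/37421) = 1/(-28819860386/37421) = -37421/28819860386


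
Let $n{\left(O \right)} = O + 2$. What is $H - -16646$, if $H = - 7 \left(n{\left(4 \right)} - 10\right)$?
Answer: $16674$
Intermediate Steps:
$n{\left(O \right)} = 2 + O$
$H = 28$ ($H = - 7 \left(\left(2 + 4\right) - 10\right) = - 7 \left(6 - 10\right) = \left(-7\right) \left(-4\right) = 28$)
$H - -16646 = 28 - -16646 = 28 + 16646 = 16674$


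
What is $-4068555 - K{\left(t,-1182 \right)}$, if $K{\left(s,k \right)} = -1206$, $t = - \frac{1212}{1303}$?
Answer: $-4067349$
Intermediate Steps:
$t = - \frac{1212}{1303}$ ($t = \left(-1212\right) \frac{1}{1303} = - \frac{1212}{1303} \approx -0.93016$)
$-4068555 - K{\left(t,-1182 \right)} = -4068555 - -1206 = -4068555 + 1206 = -4067349$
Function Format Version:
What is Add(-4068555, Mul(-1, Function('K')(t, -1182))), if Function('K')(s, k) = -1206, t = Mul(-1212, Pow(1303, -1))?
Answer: -4067349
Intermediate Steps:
t = Rational(-1212, 1303) (t = Mul(-1212, Rational(1, 1303)) = Rational(-1212, 1303) ≈ -0.93016)
Add(-4068555, Mul(-1, Function('K')(t, -1182))) = Add(-4068555, Mul(-1, -1206)) = Add(-4068555, 1206) = -4067349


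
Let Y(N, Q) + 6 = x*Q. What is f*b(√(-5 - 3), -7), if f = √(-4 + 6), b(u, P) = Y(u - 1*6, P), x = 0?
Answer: -6*√2 ≈ -8.4853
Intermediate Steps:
Y(N, Q) = -6 (Y(N, Q) = -6 + 0*Q = -6 + 0 = -6)
b(u, P) = -6
f = √2 ≈ 1.4142
f*b(√(-5 - 3), -7) = √2*(-6) = -6*√2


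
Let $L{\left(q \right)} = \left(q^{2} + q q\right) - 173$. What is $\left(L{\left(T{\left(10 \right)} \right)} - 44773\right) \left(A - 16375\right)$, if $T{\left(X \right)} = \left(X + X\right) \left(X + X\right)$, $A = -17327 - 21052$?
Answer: $-15060306716$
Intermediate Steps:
$A = -38379$ ($A = -17327 - 21052 = -38379$)
$T{\left(X \right)} = 4 X^{2}$ ($T{\left(X \right)} = 2 X 2 X = 4 X^{2}$)
$L{\left(q \right)} = -173 + 2 q^{2}$ ($L{\left(q \right)} = \left(q^{2} + q^{2}\right) - 173 = 2 q^{2} - 173 = -173 + 2 q^{2}$)
$\left(L{\left(T{\left(10 \right)} \right)} - 44773\right) \left(A - 16375\right) = \left(\left(-173 + 2 \left(4 \cdot 10^{2}\right)^{2}\right) - 44773\right) \left(-38379 - 16375\right) = \left(\left(-173 + 2 \left(4 \cdot 100\right)^{2}\right) - 44773\right) \left(-54754\right) = \left(\left(-173 + 2 \cdot 400^{2}\right) - 44773\right) \left(-54754\right) = \left(\left(-173 + 2 \cdot 160000\right) - 44773\right) \left(-54754\right) = \left(\left(-173 + 320000\right) - 44773\right) \left(-54754\right) = \left(319827 - 44773\right) \left(-54754\right) = 275054 \left(-54754\right) = -15060306716$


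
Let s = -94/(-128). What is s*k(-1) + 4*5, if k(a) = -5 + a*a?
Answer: 273/16 ≈ 17.063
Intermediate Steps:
s = 47/64 (s = -94*(-1/128) = 47/64 ≈ 0.73438)
k(a) = -5 + a²
s*k(-1) + 4*5 = 47*(-5 + (-1)²)/64 + 4*5 = 47*(-5 + 1)/64 + 20 = (47/64)*(-4) + 20 = -47/16 + 20 = 273/16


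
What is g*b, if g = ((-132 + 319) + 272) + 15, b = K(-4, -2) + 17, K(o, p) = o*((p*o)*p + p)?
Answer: 42186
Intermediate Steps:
K(o, p) = o*(p + o*p**2) (K(o, p) = o*((o*p)*p + p) = o*(o*p**2 + p) = o*(p + o*p**2))
b = 89 (b = -4*(-2)*(1 - 4*(-2)) + 17 = -4*(-2)*(1 + 8) + 17 = -4*(-2)*9 + 17 = 72 + 17 = 89)
g = 474 (g = (187 + 272) + 15 = 459 + 15 = 474)
g*b = 474*89 = 42186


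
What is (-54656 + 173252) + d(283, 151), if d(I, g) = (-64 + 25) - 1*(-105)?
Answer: 118662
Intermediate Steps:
d(I, g) = 66 (d(I, g) = -39 + 105 = 66)
(-54656 + 173252) + d(283, 151) = (-54656 + 173252) + 66 = 118596 + 66 = 118662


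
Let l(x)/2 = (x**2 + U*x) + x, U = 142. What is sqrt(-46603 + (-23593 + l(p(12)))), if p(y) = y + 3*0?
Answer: 2*I*sqrt(16619) ≈ 257.83*I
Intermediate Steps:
p(y) = y (p(y) = y + 0 = y)
l(x) = 2*x**2 + 286*x (l(x) = 2*((x**2 + 142*x) + x) = 2*(x**2 + 143*x) = 2*x**2 + 286*x)
sqrt(-46603 + (-23593 + l(p(12)))) = sqrt(-46603 + (-23593 + 2*12*(143 + 12))) = sqrt(-46603 + (-23593 + 2*12*155)) = sqrt(-46603 + (-23593 + 3720)) = sqrt(-46603 - 19873) = sqrt(-66476) = 2*I*sqrt(16619)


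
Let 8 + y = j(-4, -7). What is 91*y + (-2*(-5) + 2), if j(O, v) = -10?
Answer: -1626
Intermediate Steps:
y = -18 (y = -8 - 10 = -18)
91*y + (-2*(-5) + 2) = 91*(-18) + (-2*(-5) + 2) = -1638 + (10 + 2) = -1638 + 12 = -1626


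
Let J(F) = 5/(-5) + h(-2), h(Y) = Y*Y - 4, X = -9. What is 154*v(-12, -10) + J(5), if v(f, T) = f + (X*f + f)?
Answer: 12935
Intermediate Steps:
h(Y) = -4 + Y**2 (h(Y) = Y**2 - 4 = -4 + Y**2)
v(f, T) = -7*f (v(f, T) = f + (-9*f + f) = f - 8*f = -7*f)
J(F) = -1 (J(F) = 5/(-5) + (-4 + (-2)**2) = 5*(-1/5) + (-4 + 4) = -1 + 0 = -1)
154*v(-12, -10) + J(5) = 154*(-7*(-12)) - 1 = 154*84 - 1 = 12936 - 1 = 12935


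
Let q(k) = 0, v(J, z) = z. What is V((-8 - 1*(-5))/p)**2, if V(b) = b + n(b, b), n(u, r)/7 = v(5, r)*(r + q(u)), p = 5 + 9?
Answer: 9/784 ≈ 0.011480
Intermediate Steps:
p = 14
n(u, r) = 7*r**2 (n(u, r) = 7*(r*(r + 0)) = 7*(r*r) = 7*r**2)
V(b) = b + 7*b**2
V((-8 - 1*(-5))/p)**2 = (((-8 - 1*(-5))/14)*(1 + 7*((-8 - 1*(-5))/14)))**2 = (((-8 + 5)*(1/14))*(1 + 7*((-8 + 5)*(1/14))))**2 = ((-3*1/14)*(1 + 7*(-3*1/14)))**2 = (-3*(1 + 7*(-3/14))/14)**2 = (-3*(1 - 3/2)/14)**2 = (-3/14*(-1/2))**2 = (3/28)**2 = 9/784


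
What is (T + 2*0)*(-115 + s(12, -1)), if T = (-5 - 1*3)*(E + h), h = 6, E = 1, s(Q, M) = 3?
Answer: 6272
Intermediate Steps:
T = -56 (T = (-5 - 1*3)*(1 + 6) = (-5 - 3)*7 = -8*7 = -56)
(T + 2*0)*(-115 + s(12, -1)) = (-56 + 2*0)*(-115 + 3) = (-56 + 0)*(-112) = -56*(-112) = 6272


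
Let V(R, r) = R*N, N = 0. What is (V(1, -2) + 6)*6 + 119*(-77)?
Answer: -9127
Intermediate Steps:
V(R, r) = 0 (V(R, r) = R*0 = 0)
(V(1, -2) + 6)*6 + 119*(-77) = (0 + 6)*6 + 119*(-77) = 6*6 - 9163 = 36 - 9163 = -9127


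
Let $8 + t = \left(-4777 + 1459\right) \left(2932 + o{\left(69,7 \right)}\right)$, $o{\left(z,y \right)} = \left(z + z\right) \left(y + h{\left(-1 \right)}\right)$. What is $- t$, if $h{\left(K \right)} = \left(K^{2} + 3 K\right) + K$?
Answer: $11559920$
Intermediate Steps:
$h{\left(K \right)} = K^{2} + 4 K$
$o{\left(z,y \right)} = 2 z \left(-3 + y\right)$ ($o{\left(z,y \right)} = \left(z + z\right) \left(y - \left(4 - 1\right)\right) = 2 z \left(y - 3\right) = 2 z \left(-3 + y\right)$)
$t = -11559920$ ($t = -8 + \left(-4777 + 1459\right) \left(2932 + 2 \cdot 69 \left(-3 + 7\right)\right) = -8 - 3318 \left(2932 + 2 \cdot 69 \cdot 4\right) = -8 - 3318 \left(2932 + 552\right) = -8 - 11559912 = -11559920$)
$- t = \left(-1\right) \left(-11559920\right) = 11559920$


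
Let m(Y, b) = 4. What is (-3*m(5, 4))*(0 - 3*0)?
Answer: 0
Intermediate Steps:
(-3*m(5, 4))*(0 - 3*0) = (-3*4)*(0 - 3*0) = -12*(0 + 0) = -12*0 = 0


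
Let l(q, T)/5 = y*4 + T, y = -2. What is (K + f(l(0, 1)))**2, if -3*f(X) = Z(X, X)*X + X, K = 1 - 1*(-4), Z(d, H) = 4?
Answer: 36100/9 ≈ 4011.1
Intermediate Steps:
l(q, T) = -40 + 5*T (l(q, T) = 5*(-2*4 + T) = 5*(-8 + T) = -40 + 5*T)
K = 5 (K = 1 + 4 = 5)
f(X) = -5*X/3 (f(X) = -(4*X + X)/3 = -5*X/3)
(K + f(l(0, 1)))**2 = (5 - 5*(-40 + 5*1)/3)**2 = (5 - 5*(-40 + 5)/3)**2 = (5 - 5/3*(-35))**2 = (5 + 175/3)**2 = (190/3)**2 = 36100/9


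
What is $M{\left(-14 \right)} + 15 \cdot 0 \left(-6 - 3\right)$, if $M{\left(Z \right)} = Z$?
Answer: $-14$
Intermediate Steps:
$M{\left(-14 \right)} + 15 \cdot 0 \left(-6 - 3\right) = -14 + 15 \cdot 0 \left(-6 - 3\right) = -14 + 15 \cdot 0 \left(-9\right) = -14 + 15 \cdot 0 = -14 + 0 = -14$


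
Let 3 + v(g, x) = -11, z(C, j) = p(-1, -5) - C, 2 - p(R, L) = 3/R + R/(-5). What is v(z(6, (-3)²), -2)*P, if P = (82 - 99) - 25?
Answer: 588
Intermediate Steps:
p(R, L) = 2 - 3/R + R/5 (p(R, L) = 2 - (3/R + R/(-5)) = 2 - (3/R + R*(-⅕)) = 2 - (3/R - R/5) = 2 + (-3/R + R/5) = 2 - 3/R + R/5)
z(C, j) = 24/5 - C (z(C, j) = (2 - 3/(-1) + (⅕)*(-1)) - C = (2 - 3*(-1) - ⅕) - C = (2 + 3 - ⅕) - C = 24/5 - C)
P = -42 (P = -17 - 25 = -42)
v(g, x) = -14 (v(g, x) = -3 - 11 = -14)
v(z(6, (-3)²), -2)*P = -14*(-42) = 588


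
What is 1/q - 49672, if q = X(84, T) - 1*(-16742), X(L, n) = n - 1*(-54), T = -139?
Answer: -827386503/16657 ≈ -49672.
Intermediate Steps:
X(L, n) = 54 + n (X(L, n) = n + 54 = 54 + n)
q = 16657 (q = (54 - 139) - 1*(-16742) = -85 + 16742 = 16657)
1/q - 49672 = 1/16657 - 49672 = -827386503/16657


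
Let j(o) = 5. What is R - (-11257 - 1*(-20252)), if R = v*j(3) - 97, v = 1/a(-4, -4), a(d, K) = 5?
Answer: -9091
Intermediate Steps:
v = ⅕ (v = 1/5 = ⅕ ≈ 0.20000)
R = -96 (R = (⅕)*5 - 97 = 1 - 97 = -96)
R - (-11257 - 1*(-20252)) = -96 - (-11257 - 1*(-20252)) = -96 - (-11257 + 20252) = -96 - 1*8995 = -96 - 8995 = -9091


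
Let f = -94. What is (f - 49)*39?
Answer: -5577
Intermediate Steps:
(f - 49)*39 = (-94 - 49)*39 = -143*39 = -5577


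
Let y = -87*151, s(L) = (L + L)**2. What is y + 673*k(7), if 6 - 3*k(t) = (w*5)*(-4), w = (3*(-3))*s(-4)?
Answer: -2596111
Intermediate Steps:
s(L) = 4*L**2 (s(L) = (2*L)**2 = 4*L**2)
w = -576 (w = (3*(-3))*(4*(-4)**2) = -36*16 = -9*64 = -576)
k(t) = -3838 (k(t) = 2 - (-576*5)*(-4)/3 = 2 - (-960)*(-4) = 2 - 1/3*11520 = 2 - 3840 = -3838)
y = -13137
y + 673*k(7) = -13137 + 673*(-3838) = -13137 - 2582974 = -2596111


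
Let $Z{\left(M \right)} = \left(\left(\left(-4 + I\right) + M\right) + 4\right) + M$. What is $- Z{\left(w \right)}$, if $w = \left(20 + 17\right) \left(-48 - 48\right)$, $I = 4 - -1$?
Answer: $7099$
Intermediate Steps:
$I = 5$ ($I = 4 + 1 = 5$)
$w = -3552$ ($w = 37 \left(-96\right) = -3552$)
$Z{\left(M \right)} = 5 + 2 M$ ($Z{\left(M \right)} = \left(\left(\left(-4 + 5\right) + M\right) + 4\right) + M = \left(\left(1 + M\right) + 4\right) + M = \left(5 + M\right) + M = 5 + 2 M$)
$- Z{\left(w \right)} = - (5 + 2 \left(-3552\right)) = - (5 - 7104) = \left(-1\right) \left(-7099\right) = 7099$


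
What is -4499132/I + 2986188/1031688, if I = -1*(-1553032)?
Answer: -21119650/8345023323 ≈ -0.0025308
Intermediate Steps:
I = 1553032
-4499132/I + 2986188/1031688 = -4499132/1553032 + 2986188/1031688 = -4499132*1/1553032 + 2986188*(1/1031688) = -1124783/388258 + 248849/85974 = -21119650/8345023323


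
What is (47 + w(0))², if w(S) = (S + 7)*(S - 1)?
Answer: 1600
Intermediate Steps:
w(S) = (-1 + S)*(7 + S) (w(S) = (7 + S)*(-1 + S) = (-1 + S)*(7 + S))
(47 + w(0))² = (47 + (-7 + 0² + 6*0))² = (47 + (-7 + 0 + 0))² = (47 - 7)² = 40² = 1600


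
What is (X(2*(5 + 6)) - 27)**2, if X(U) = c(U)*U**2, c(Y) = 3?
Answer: 2030625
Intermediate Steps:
X(U) = 3*U**2
(X(2*(5 + 6)) - 27)**2 = (3*(2*(5 + 6))**2 - 27)**2 = (3*(2*11)**2 - 27)**2 = (3*22**2 - 27)**2 = (3*484 - 27)**2 = (1452 - 27)**2 = 1425**2 = 2030625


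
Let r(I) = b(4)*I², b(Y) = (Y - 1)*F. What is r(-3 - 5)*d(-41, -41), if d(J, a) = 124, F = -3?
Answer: -71424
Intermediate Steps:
b(Y) = 3 - 3*Y (b(Y) = (Y - 1)*(-3) = (-1 + Y)*(-3) = 3 - 3*Y)
r(I) = -9*I² (r(I) = (3 - 3*4)*I² = (3 - 12)*I² = -9*I²)
r(-3 - 5)*d(-41, -41) = -9*(-3 - 5)²*124 = -9*(-8)²*124 = -9*64*124 = -576*124 = -71424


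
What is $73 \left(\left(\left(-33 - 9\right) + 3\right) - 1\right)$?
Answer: $-2920$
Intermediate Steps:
$73 \left(\left(\left(-33 - 9\right) + 3\right) - 1\right) = 73 \left(\left(-42 + 3\right) - 1\right) = 73 \left(-39 - 1\right) = 73 \left(-40\right) = -2920$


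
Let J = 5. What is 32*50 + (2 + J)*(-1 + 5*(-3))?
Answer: 1488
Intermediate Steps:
32*50 + (2 + J)*(-1 + 5*(-3)) = 32*50 + (2 + 5)*(-1 + 5*(-3)) = 1600 + 7*(-1 - 15) = 1600 + 7*(-16) = 1600 - 112 = 1488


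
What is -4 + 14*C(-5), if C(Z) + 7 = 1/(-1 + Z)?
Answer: -313/3 ≈ -104.33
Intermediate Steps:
C(Z) = -7 + 1/(-1 + Z)
-4 + 14*C(-5) = -4 + 14*((8 - 7*(-5))/(-1 - 5)) = -4 + 14*((8 + 35)/(-6)) = -4 + 14*(-⅙*43) = -4 + 14*(-43/6) = -4 - 301/3 = -313/3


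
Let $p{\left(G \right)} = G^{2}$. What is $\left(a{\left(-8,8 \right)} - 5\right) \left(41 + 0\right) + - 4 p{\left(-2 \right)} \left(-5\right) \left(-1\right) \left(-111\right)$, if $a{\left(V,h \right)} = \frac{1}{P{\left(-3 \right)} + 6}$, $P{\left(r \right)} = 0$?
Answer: $\frac{52091}{6} \approx 8681.8$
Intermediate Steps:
$a{\left(V,h \right)} = \frac{1}{6}$ ($a{\left(V,h \right)} = \frac{1}{0 + 6} = \frac{1}{6}$)
$\left(a{\left(-8,8 \right)} - 5\right) \left(41 + 0\right) + - 4 p{\left(-2 \right)} \left(-5\right) \left(-1\right) \left(-111\right) = \left(\frac{1}{6} - 5\right) \left(41 + 0\right) + - 4 \left(-2\right)^{2} \left(-5\right) \left(-1\right) \left(-111\right) = \left(- \frac{29}{6}\right) 41 + - 4 \cdot 4 \left(-5\right) \left(-1\right) \left(-111\right) = - \frac{1189}{6} + - 4 \left(\left(-20\right) \left(-1\right)\right) \left(-111\right) = - \frac{1189}{6} + \left(-4\right) 20 \left(-111\right) = - \frac{1189}{6} - -8880 = - \frac{1189}{6} + 8880 = \frac{52091}{6}$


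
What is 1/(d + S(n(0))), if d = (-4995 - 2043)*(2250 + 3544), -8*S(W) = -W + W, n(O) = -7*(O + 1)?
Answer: -1/40778172 ≈ -2.4523e-8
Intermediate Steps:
n(O) = -7 - 7*O (n(O) = -7*(1 + O) = -7 - 7*O)
S(W) = 0 (S(W) = -(-W + W)/8 = -⅛*0 = 0)
d = -40778172 (d = -7038*5794 = -40778172)
1/(d + S(n(0))) = 1/(-40778172 + 0) = 1/(-40778172) = -1/40778172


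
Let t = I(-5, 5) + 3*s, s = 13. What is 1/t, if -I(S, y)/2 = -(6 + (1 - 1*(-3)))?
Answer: 1/59 ≈ 0.016949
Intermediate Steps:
I(S, y) = 20 (I(S, y) = -(-2)*(6 + (1 - 1*(-3))) = -(-2)*(6 + (1 + 3)) = -(-2)*(6 + 4) = -(-2)*10 = -2*(-10) = 20)
t = 59 (t = 20 + 3*13 = 20 + 39 = 59)
1/t = 1/59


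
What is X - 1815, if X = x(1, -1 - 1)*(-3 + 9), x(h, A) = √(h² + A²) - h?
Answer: -1821 + 6*√5 ≈ -1807.6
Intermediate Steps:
x(h, A) = √(A² + h²) - h
X = -6 + 6*√5 (X = (√((-1 - 1)² + 1²) - 1*1)*(-3 + 9) = (√((-2)² + 1) - 1)*6 = (√(4 + 1) - 1)*6 = (√5 - 1)*6 = (-1 + √5)*6 = -6 + 6*√5 ≈ 7.4164)
X - 1815 = (-6 + 6*√5) - 1815 = -1821 + 6*√5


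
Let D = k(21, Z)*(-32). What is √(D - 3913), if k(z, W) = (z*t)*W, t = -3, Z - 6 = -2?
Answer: √4151 ≈ 64.428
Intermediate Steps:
Z = 4 (Z = 6 - 2 = 4)
k(z, W) = -3*W*z (k(z, W) = (z*(-3))*W = (-3*z)*W = -3*W*z)
D = 8064 (D = -3*4*21*(-32) = -252*(-32) = 8064)
√(D - 3913) = √(8064 - 3913) = √4151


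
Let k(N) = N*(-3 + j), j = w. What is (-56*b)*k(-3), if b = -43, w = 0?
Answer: 21672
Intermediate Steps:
j = 0
k(N) = -3*N (k(N) = N*(-3 + 0) = N*(-3) = -3*N)
(-56*b)*k(-3) = (-56*(-43))*(-3*(-3)) = 2408*9 = 21672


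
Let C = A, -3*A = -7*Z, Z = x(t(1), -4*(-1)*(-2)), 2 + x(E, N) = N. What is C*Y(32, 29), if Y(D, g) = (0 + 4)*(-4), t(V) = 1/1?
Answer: 1120/3 ≈ 373.33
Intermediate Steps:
t(V) = 1
Y(D, g) = -16 (Y(D, g) = 4*(-4) = -16)
x(E, N) = -2 + N
Z = -10 (Z = -2 - 4*(-1)*(-2) = -2 + 4*(-2) = -2 - 8 = -10)
A = -70/3 (A = -(-7)*(-10)/3 = -1/3*70 = -70/3 ≈ -23.333)
C = -70/3 ≈ -23.333
C*Y(32, 29) = -70/3*(-16) = 1120/3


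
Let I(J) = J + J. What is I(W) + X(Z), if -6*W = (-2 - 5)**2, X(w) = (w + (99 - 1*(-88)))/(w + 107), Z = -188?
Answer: -1322/81 ≈ -16.321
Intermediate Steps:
X(w) = (187 + w)/(107 + w) (X(w) = (w + (99 + 88))/(107 + w) = (w + 187)/(107 + w) = (187 + w)/(107 + w))
W = -49/6 (W = -(-2 - 5)**2/6 = -1/6*(-7)**2 = -1/6*49 = -49/6 ≈ -8.1667)
I(J) = 2*J
I(W) + X(Z) = 2*(-49/6) + (187 - 188)/(107 - 188) = -49/3 - 1/(-81) = -49/3 - 1/81*(-1) = -49/3 + 1/81 = -1322/81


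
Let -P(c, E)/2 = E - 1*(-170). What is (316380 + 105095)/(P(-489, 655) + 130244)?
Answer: 421475/128594 ≈ 3.2776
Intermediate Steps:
P(c, E) = -340 - 2*E (P(c, E) = -2*(E - 1*(-170)) = -2*(E + 170) = -2*(170 + E) = -340 - 2*E)
(316380 + 105095)/(P(-489, 655) + 130244) = (316380 + 105095)/((-340 - 2*655) + 130244) = 421475/((-340 - 1310) + 130244) = 421475/(-1650 + 130244) = 421475/128594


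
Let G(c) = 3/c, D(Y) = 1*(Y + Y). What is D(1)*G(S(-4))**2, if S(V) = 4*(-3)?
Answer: 1/8 ≈ 0.12500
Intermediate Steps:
D(Y) = 2*Y (D(Y) = 1*(2*Y) = 2*Y)
S(V) = -12
D(1)*G(S(-4))**2 = (2*1)*(3/(-12))**2 = 2*(3*(-1/12))**2 = 2*(-1/4)**2 = 2*(1/16) = 1/8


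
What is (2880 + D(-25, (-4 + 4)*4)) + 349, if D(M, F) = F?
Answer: 3229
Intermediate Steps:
(2880 + D(-25, (-4 + 4)*4)) + 349 = (2880 + (-4 + 4)*4) + 349 = (2880 + 0*4) + 349 = (2880 + 0) + 349 = 2880 + 349 = 3229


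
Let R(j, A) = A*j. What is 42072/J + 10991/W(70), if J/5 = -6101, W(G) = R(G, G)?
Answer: 25825531/29894900 ≈ 0.86388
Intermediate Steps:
W(G) = G² (W(G) = G*G = G²)
J = -30505 (J = 5*(-6101) = -30505)
42072/J + 10991/W(70) = 42072/(-30505) + 10991/(70²) = 42072*(-1/30505) + 10991/4900 = -42072/30505 + 10991*(1/4900) = -42072/30505 + 10991/4900 = 25825531/29894900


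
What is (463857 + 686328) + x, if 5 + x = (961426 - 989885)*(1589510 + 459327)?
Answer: -58306702003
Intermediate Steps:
x = -58307852188 (x = -5 + (961426 - 989885)*(1589510 + 459327) = -5 - 28459*2048837 = -5 - 58307852183 = -58307852188)
(463857 + 686328) + x = (463857 + 686328) - 58307852188 = 1150185 - 58307852188 = -58306702003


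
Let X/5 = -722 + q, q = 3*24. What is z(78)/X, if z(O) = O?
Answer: -3/125 ≈ -0.024000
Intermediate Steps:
q = 72
X = -3250 (X = 5*(-722 + 72) = 5*(-650) = -3250)
z(78)/X = 78/(-3250) = 78*(-1/3250) = -3/125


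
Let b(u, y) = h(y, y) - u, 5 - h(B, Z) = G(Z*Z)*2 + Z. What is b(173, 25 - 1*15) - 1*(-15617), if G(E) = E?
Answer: 15239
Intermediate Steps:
h(B, Z) = 5 - Z - 2*Z**2 (h(B, Z) = 5 - ((Z*Z)*2 + Z) = 5 - (Z**2*2 + Z) = 5 - (2*Z**2 + Z) = 5 - (Z + 2*Z**2) = 5 + (-Z - 2*Z**2) = 5 - Z - 2*Z**2)
b(u, y) = 5 - u - y - 2*y**2 (b(u, y) = (5 - y - 2*y**2) - u = 5 - u - y - 2*y**2)
b(173, 25 - 1*15) - 1*(-15617) = (5 - 1*173 - (25 - 1*15) - 2*(25 - 1*15)**2) - 1*(-15617) = (5 - 173 - (25 - 15) - 2*(25 - 15)**2) + 15617 = (5 - 173 - 1*10 - 2*10**2) + 15617 = (5 - 173 - 10 - 2*100) + 15617 = (5 - 173 - 10 - 200) + 15617 = -378 + 15617 = 15239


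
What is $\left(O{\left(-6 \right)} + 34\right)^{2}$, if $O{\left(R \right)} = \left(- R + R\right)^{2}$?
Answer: $1156$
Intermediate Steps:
$O{\left(R \right)} = 0$ ($O{\left(R \right)} = 0^{2} = 0$)
$\left(O{\left(-6 \right)} + 34\right)^{2} = \left(0 + 34\right)^{2} = 34^{2} = 1156$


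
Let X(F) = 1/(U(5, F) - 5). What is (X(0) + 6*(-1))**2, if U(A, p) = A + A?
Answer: 841/25 ≈ 33.640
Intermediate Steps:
U(A, p) = 2*A
X(F) = 1/5 (X(F) = 1/(2*5 - 5) = 1/(10 - 5) = 1/5)
(X(0) + 6*(-1))**2 = (1/5 + 6*(-1))**2 = (1/5 - 6)**2 = (-29/5)**2 = 841/25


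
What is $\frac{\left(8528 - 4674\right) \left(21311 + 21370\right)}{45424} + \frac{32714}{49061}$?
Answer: $\frac{4035828086875}{1114273432} \approx 3621.9$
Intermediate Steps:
$\frac{\left(8528 - 4674\right) \left(21311 + 21370\right)}{45424} + \frac{32714}{49061} = 3854 \cdot 42681 \cdot \frac{1}{45424} + 32714 \cdot \frac{1}{49061} = 164492574 \cdot \frac{1}{45424} + \frac{32714}{49061} = \frac{82246287}{22712} + \frac{32714}{49061} = \frac{4035828086875}{1114273432}$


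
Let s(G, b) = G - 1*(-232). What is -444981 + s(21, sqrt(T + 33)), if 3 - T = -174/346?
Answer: -444728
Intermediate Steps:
T = 606/173 (T = 3 - (-174)/346 = 3 - 1*(-87/173) = 3 + 87/173 = 606/173 ≈ 3.5029)
s(G, b) = 232 + G (s(G, b) = G + 232 = 232 + G)
-444981 + s(21, sqrt(T + 33)) = -444981 + (232 + 21) = -444981 + 253 = -444728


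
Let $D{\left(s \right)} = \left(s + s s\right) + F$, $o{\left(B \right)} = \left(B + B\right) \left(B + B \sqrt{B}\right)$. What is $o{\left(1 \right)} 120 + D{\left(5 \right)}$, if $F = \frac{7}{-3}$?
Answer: $\frac{1523}{3} \approx 507.67$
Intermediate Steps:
$o{\left(B \right)} = 2 B \left(B + B^{\frac{3}{2}}\right)$
$F = - \frac{7}{3}$ ($F = 7 \left(- \frac{1}{3}\right) = - \frac{7}{3} \approx -2.3333$)
$D{\left(s \right)} = - \frac{7}{3} + s + s^{2}$ ($D{\left(s \right)} = \left(s + s s\right) - \frac{7}{3} = \left(s + s^{2}\right) - \frac{7}{3} = - \frac{7}{3} + s + s^{2}$)
$o{\left(1 \right)} 120 + D{\left(5 \right)} = \left(2 \cdot 1^{2} + 2 \cdot 1^{\frac{5}{2}}\right) 120 + \left(- \frac{7}{3} + 5 + 5^{2}\right) = \left(2 \cdot 1 + 2 \cdot 1\right) 120 + \left(- \frac{7}{3} + 5 + 25\right) = \left(2 + 2\right) 120 + \frac{83}{3} = 4 \cdot 120 + \frac{83}{3} = 480 + \frac{83}{3} = \frac{1523}{3}$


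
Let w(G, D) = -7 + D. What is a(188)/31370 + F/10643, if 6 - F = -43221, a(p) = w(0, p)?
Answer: 1357957373/333870910 ≈ 4.0673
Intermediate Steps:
a(p) = -7 + p
F = 43227 (F = 6 - 1*(-43221) = 6 + 43221 = 43227)
a(188)/31370 + F/10643 = (-7 + 188)/31370 + 43227/10643 = 181*(1/31370) + 43227*(1/10643) = 181/31370 + 43227/10643 = 1357957373/333870910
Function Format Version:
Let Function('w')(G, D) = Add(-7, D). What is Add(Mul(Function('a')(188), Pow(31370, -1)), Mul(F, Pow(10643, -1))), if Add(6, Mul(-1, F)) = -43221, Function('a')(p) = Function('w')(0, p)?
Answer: Rational(1357957373, 333870910) ≈ 4.0673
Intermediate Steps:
Function('a')(p) = Add(-7, p)
F = 43227 (F = Add(6, Mul(-1, -43221)) = Add(6, 43221) = 43227)
Add(Mul(Function('a')(188), Pow(31370, -1)), Mul(F, Pow(10643, -1))) = Add(Mul(Add(-7, 188), Pow(31370, -1)), Mul(43227, Pow(10643, -1))) = Add(Mul(181, Rational(1, 31370)), Mul(43227, Rational(1, 10643))) = Add(Rational(181, 31370), Rational(43227, 10643)) = Rational(1357957373, 333870910)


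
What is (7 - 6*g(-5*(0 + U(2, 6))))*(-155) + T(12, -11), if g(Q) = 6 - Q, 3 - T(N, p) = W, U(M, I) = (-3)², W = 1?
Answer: 46347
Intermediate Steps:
U(M, I) = 9
T(N, p) = 2 (T(N, p) = 3 - 1*1 = 3 - 1 = 2)
(7 - 6*g(-5*(0 + U(2, 6))))*(-155) + T(12, -11) = (7 - 6*(6 - (-5)*(0 + 9)))*(-155) + 2 = (7 - 6*(6 - (-5)*9))*(-155) + 2 = (7 - 6*(6 - 1*(-45)))*(-155) + 2 = (7 - 6*(6 + 45))*(-155) + 2 = (7 - 6*51)*(-155) + 2 = (7 - 306)*(-155) + 2 = -299*(-155) + 2 = 46345 + 2 = 46347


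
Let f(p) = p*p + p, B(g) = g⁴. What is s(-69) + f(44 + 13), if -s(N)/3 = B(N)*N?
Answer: 4692097353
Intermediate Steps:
f(p) = p + p² (f(p) = p² + p = p + p²)
s(N) = -3*N⁵ (s(N) = -3*N⁴*N = -3*N⁵)
s(-69) + f(44 + 13) = -3*(-69)⁵ + (44 + 13)*(1 + (44 + 13)) = -3*(-1564031349) + 57*(1 + 57) = 4692094047 + 57*58 = 4692094047 + 3306 = 4692097353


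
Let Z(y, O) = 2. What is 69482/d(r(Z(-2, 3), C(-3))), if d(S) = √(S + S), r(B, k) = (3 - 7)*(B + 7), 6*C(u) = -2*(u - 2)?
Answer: -34741*I*√2/6 ≈ -8188.5*I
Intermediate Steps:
C(u) = ⅔ - u/3 (C(u) = (-2*(u - 2))/6 = (-2*(-2 + u))/6 = (4 - 2*u)/6 = ⅔ - u/3)
r(B, k) = -28 - 4*B (r(B, k) = -4*(7 + B) = -28 - 4*B)
d(S) = √2*√S (d(S) = √(2*S) = √2*√S)
69482/d(r(Z(-2, 3), C(-3))) = 69482/((√2*√(-28 - 4*2))) = 69482/((√2*√(-28 - 8))) = 69482/((√2*√(-36))) = 69482/((√2*(6*I))) = 69482/((6*I*√2)) = 69482*(-I*√2/12) = -34741*I*√2/6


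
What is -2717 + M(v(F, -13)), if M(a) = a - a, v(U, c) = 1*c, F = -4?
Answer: -2717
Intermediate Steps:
v(U, c) = c
M(a) = 0
-2717 + M(v(F, -13)) = -2717 + 0 = -2717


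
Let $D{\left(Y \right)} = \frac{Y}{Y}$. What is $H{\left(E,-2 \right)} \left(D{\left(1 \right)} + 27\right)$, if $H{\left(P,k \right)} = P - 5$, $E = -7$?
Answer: $-336$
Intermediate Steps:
$D{\left(Y \right)} = 1$
$H{\left(P,k \right)} = -5 + P$
$H{\left(E,-2 \right)} \left(D{\left(1 \right)} + 27\right) = \left(-5 - 7\right) \left(1 + 27\right) = \left(-12\right) 28 = -336$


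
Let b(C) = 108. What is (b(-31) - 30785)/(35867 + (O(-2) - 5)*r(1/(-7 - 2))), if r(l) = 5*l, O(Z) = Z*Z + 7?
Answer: -92031/107591 ≈ -0.85538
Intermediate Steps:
O(Z) = 7 + Z² (O(Z) = Z² + 7 = 7 + Z²)
(b(-31) - 30785)/(35867 + (O(-2) - 5)*r(1/(-7 - 2))) = (108 - 30785)/(35867 + ((7 + (-2)²) - 5)*(5/(-7 - 2))) = -30677/(35867 + ((7 + 4) - 5)*(5/(-9))) = -30677/(35867 + (11 - 5)*(5*(-⅑))) = -30677/(35867 + 6*(-5/9)) = -30677/(35867 - 10/3) = -30677/107591/3 = -30677*3/107591 = -92031/107591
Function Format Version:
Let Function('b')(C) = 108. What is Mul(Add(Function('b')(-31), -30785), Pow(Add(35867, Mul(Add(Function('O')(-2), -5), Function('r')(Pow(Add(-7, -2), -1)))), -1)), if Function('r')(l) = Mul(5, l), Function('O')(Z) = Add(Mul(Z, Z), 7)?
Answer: Rational(-92031, 107591) ≈ -0.85538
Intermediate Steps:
Function('O')(Z) = Add(7, Pow(Z, 2)) (Function('O')(Z) = Add(Pow(Z, 2), 7) = Add(7, Pow(Z, 2)))
Mul(Add(Function('b')(-31), -30785), Pow(Add(35867, Mul(Add(Function('O')(-2), -5), Function('r')(Pow(Add(-7, -2), -1)))), -1)) = Mul(Add(108, -30785), Pow(Add(35867, Mul(Add(Add(7, Pow(-2, 2)), -5), Mul(5, Pow(Add(-7, -2), -1)))), -1)) = Mul(-30677, Pow(Add(35867, Mul(Add(Add(7, 4), -5), Mul(5, Pow(-9, -1)))), -1)) = Mul(-30677, Pow(Add(35867, Mul(Add(11, -5), Mul(5, Rational(-1, 9)))), -1)) = Mul(-30677, Pow(Add(35867, Mul(6, Rational(-5, 9))), -1)) = Mul(-30677, Pow(Add(35867, Rational(-10, 3)), -1)) = Mul(-30677, Pow(Rational(107591, 3), -1)) = Mul(-30677, Rational(3, 107591)) = Rational(-92031, 107591)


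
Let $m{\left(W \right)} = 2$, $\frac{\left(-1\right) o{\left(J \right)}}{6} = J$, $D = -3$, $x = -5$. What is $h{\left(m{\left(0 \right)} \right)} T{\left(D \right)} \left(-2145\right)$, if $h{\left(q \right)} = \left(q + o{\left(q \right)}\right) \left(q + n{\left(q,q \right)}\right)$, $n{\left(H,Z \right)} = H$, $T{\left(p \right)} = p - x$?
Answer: $171600$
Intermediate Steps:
$o{\left(J \right)} = - 6 J$
$T{\left(p \right)} = 5 + p$ ($T{\left(p \right)} = p - -5 = p + 5 = 5 + p$)
$h{\left(q \right)} = - 10 q^{2}$ ($h{\left(q \right)} = \left(q - 6 q\right) \left(q + q\right) = - 5 q 2 q = - 10 q^{2}$)
$h{\left(m{\left(0 \right)} \right)} T{\left(D \right)} \left(-2145\right) = - 10 \cdot 2^{2} \left(5 - 3\right) \left(-2145\right) = \left(-10\right) 4 \cdot 2 \left(-2145\right) = \left(-40\right) 2 \left(-2145\right) = \left(-80\right) \left(-2145\right) = 171600$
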